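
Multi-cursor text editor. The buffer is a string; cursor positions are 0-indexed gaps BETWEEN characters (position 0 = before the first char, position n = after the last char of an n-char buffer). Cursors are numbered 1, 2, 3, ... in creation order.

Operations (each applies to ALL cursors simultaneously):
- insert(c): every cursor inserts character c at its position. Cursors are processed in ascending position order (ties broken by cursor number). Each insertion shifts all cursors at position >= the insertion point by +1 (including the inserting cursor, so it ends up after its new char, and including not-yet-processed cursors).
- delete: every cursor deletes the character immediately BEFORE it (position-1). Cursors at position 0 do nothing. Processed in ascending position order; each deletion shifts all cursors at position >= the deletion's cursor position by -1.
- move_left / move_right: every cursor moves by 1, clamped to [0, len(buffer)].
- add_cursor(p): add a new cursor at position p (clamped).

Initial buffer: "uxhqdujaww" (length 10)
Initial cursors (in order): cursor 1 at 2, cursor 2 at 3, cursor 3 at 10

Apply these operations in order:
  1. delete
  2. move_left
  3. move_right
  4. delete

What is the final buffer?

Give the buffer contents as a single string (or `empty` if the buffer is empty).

Answer: qduja

Derivation:
After op 1 (delete): buffer="uqdujaw" (len 7), cursors c1@1 c2@1 c3@7, authorship .......
After op 2 (move_left): buffer="uqdujaw" (len 7), cursors c1@0 c2@0 c3@6, authorship .......
After op 3 (move_right): buffer="uqdujaw" (len 7), cursors c1@1 c2@1 c3@7, authorship .......
After op 4 (delete): buffer="qduja" (len 5), cursors c1@0 c2@0 c3@5, authorship .....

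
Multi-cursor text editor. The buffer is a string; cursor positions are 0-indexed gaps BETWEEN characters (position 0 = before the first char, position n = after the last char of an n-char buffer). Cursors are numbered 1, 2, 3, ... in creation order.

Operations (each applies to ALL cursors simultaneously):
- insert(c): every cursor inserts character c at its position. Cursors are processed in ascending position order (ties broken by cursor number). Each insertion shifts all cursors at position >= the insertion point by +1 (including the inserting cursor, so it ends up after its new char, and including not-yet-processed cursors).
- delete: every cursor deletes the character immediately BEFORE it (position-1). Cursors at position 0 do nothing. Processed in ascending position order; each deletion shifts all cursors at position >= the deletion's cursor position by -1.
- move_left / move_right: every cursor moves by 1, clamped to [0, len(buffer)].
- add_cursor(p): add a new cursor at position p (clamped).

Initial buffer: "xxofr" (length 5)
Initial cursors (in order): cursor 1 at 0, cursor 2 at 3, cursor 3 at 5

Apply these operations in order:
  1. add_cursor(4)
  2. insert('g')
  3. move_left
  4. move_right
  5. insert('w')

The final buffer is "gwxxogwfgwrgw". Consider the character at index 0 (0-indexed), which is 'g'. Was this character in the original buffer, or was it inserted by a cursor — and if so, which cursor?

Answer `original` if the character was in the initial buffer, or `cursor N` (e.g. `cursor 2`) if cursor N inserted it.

Answer: cursor 1

Derivation:
After op 1 (add_cursor(4)): buffer="xxofr" (len 5), cursors c1@0 c2@3 c4@4 c3@5, authorship .....
After op 2 (insert('g')): buffer="gxxogfgrg" (len 9), cursors c1@1 c2@5 c4@7 c3@9, authorship 1...2.4.3
After op 3 (move_left): buffer="gxxogfgrg" (len 9), cursors c1@0 c2@4 c4@6 c3@8, authorship 1...2.4.3
After op 4 (move_right): buffer="gxxogfgrg" (len 9), cursors c1@1 c2@5 c4@7 c3@9, authorship 1...2.4.3
After op 5 (insert('w')): buffer="gwxxogwfgwrgw" (len 13), cursors c1@2 c2@7 c4@10 c3@13, authorship 11...22.44.33
Authorship (.=original, N=cursor N): 1 1 . . . 2 2 . 4 4 . 3 3
Index 0: author = 1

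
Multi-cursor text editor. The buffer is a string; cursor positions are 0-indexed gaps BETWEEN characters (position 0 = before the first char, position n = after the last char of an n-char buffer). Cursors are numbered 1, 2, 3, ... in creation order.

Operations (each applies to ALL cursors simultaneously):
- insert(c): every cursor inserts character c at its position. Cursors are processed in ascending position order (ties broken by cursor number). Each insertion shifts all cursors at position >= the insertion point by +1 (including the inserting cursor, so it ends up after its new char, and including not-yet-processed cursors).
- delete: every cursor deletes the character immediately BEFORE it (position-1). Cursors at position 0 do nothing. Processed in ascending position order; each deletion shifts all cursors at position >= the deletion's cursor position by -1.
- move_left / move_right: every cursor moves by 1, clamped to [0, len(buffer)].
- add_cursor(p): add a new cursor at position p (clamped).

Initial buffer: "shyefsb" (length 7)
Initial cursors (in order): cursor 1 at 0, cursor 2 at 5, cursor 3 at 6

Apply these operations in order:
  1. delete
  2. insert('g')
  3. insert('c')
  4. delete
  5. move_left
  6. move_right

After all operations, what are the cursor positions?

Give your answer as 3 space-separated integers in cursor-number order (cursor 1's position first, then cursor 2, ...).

After op 1 (delete): buffer="shyeb" (len 5), cursors c1@0 c2@4 c3@4, authorship .....
After op 2 (insert('g')): buffer="gshyeggb" (len 8), cursors c1@1 c2@7 c3@7, authorship 1....23.
After op 3 (insert('c')): buffer="gcshyeggccb" (len 11), cursors c1@2 c2@10 c3@10, authorship 11....2323.
After op 4 (delete): buffer="gshyeggb" (len 8), cursors c1@1 c2@7 c3@7, authorship 1....23.
After op 5 (move_left): buffer="gshyeggb" (len 8), cursors c1@0 c2@6 c3@6, authorship 1....23.
After op 6 (move_right): buffer="gshyeggb" (len 8), cursors c1@1 c2@7 c3@7, authorship 1....23.

Answer: 1 7 7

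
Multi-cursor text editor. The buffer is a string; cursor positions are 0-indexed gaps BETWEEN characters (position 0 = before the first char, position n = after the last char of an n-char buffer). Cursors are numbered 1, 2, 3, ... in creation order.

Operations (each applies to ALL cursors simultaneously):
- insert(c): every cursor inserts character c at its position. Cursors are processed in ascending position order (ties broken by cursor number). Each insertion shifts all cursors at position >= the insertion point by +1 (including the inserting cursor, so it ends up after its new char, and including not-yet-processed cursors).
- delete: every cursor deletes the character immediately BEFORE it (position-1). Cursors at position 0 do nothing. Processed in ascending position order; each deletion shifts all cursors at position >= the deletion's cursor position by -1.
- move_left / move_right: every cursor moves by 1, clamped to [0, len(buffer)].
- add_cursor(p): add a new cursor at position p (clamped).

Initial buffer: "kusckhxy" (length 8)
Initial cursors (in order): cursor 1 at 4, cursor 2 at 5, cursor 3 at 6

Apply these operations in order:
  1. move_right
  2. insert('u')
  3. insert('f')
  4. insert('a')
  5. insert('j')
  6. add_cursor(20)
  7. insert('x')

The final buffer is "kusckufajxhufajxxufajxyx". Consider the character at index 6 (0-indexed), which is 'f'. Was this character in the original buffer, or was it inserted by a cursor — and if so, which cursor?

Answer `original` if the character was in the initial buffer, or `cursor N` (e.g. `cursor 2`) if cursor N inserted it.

Answer: cursor 1

Derivation:
After op 1 (move_right): buffer="kusckhxy" (len 8), cursors c1@5 c2@6 c3@7, authorship ........
After op 2 (insert('u')): buffer="kusckuhuxuy" (len 11), cursors c1@6 c2@8 c3@10, authorship .....1.2.3.
After op 3 (insert('f')): buffer="kusckufhufxufy" (len 14), cursors c1@7 c2@10 c3@13, authorship .....11.22.33.
After op 4 (insert('a')): buffer="kusckufahufaxufay" (len 17), cursors c1@8 c2@12 c3@16, authorship .....111.222.333.
After op 5 (insert('j')): buffer="kusckufajhufajxufajy" (len 20), cursors c1@9 c2@14 c3@19, authorship .....1111.2222.3333.
After op 6 (add_cursor(20)): buffer="kusckufajhufajxufajy" (len 20), cursors c1@9 c2@14 c3@19 c4@20, authorship .....1111.2222.3333.
After op 7 (insert('x')): buffer="kusckufajxhufajxxufajxyx" (len 24), cursors c1@10 c2@16 c3@22 c4@24, authorship .....11111.22222.33333.4
Authorship (.=original, N=cursor N): . . . . . 1 1 1 1 1 . 2 2 2 2 2 . 3 3 3 3 3 . 4
Index 6: author = 1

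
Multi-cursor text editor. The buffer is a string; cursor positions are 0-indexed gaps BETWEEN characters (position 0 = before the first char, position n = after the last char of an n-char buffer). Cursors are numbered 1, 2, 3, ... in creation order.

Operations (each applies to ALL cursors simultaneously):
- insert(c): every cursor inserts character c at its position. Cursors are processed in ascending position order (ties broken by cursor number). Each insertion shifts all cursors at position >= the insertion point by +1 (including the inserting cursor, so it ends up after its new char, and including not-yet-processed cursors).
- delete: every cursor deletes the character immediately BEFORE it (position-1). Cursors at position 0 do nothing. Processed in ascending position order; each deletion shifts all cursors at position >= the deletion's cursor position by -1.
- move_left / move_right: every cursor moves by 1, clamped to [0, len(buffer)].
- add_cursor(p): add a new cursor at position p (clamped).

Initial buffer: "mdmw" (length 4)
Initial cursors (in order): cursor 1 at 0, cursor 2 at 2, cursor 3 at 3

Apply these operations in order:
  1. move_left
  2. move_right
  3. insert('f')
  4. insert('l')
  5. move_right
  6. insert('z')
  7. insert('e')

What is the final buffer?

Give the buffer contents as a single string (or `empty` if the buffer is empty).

After op 1 (move_left): buffer="mdmw" (len 4), cursors c1@0 c2@1 c3@2, authorship ....
After op 2 (move_right): buffer="mdmw" (len 4), cursors c1@1 c2@2 c3@3, authorship ....
After op 3 (insert('f')): buffer="mfdfmfw" (len 7), cursors c1@2 c2@4 c3@6, authorship .1.2.3.
After op 4 (insert('l')): buffer="mfldflmflw" (len 10), cursors c1@3 c2@6 c3@9, authorship .11.22.33.
After op 5 (move_right): buffer="mfldflmflw" (len 10), cursors c1@4 c2@7 c3@10, authorship .11.22.33.
After op 6 (insert('z')): buffer="mfldzflmzflwz" (len 13), cursors c1@5 c2@9 c3@13, authorship .11.122.233.3
After op 7 (insert('e')): buffer="mfldzeflmzeflwze" (len 16), cursors c1@6 c2@11 c3@16, authorship .11.1122.2233.33

Answer: mfldzeflmzeflwze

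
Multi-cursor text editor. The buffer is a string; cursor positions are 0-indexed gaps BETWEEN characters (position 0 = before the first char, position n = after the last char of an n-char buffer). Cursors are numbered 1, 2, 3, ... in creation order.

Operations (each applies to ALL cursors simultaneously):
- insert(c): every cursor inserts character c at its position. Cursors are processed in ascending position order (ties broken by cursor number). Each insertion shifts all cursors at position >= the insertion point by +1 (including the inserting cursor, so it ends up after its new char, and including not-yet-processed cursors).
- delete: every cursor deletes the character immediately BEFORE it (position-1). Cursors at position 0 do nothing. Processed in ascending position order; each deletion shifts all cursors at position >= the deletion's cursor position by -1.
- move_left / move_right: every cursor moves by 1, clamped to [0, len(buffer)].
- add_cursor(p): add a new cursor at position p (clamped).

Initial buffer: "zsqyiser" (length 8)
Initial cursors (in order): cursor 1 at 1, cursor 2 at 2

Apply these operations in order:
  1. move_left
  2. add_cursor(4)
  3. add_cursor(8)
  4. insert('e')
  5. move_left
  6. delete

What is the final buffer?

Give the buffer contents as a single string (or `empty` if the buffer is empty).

Answer: eesqeisee

Derivation:
After op 1 (move_left): buffer="zsqyiser" (len 8), cursors c1@0 c2@1, authorship ........
After op 2 (add_cursor(4)): buffer="zsqyiser" (len 8), cursors c1@0 c2@1 c3@4, authorship ........
After op 3 (add_cursor(8)): buffer="zsqyiser" (len 8), cursors c1@0 c2@1 c3@4 c4@8, authorship ........
After op 4 (insert('e')): buffer="ezesqyeisere" (len 12), cursors c1@1 c2@3 c3@7 c4@12, authorship 1.2...3....4
After op 5 (move_left): buffer="ezesqyeisere" (len 12), cursors c1@0 c2@2 c3@6 c4@11, authorship 1.2...3....4
After op 6 (delete): buffer="eesqeisee" (len 9), cursors c1@0 c2@1 c3@4 c4@8, authorship 12..3...4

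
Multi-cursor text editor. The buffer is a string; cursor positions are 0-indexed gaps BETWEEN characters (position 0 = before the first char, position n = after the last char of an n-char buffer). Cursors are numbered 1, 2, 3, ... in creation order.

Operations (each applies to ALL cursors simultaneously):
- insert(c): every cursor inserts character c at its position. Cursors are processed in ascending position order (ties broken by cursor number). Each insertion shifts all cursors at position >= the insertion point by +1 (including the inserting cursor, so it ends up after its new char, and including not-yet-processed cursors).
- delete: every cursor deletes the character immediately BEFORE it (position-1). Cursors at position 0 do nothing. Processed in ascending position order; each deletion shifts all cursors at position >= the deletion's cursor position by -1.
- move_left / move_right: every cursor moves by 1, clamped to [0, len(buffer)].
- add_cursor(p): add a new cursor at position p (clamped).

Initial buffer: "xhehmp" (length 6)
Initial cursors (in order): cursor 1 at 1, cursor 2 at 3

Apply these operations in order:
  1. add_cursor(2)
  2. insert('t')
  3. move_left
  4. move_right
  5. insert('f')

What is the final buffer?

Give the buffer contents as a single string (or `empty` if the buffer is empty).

Answer: xtfhtfetfhmp

Derivation:
After op 1 (add_cursor(2)): buffer="xhehmp" (len 6), cursors c1@1 c3@2 c2@3, authorship ......
After op 2 (insert('t')): buffer="xthtethmp" (len 9), cursors c1@2 c3@4 c2@6, authorship .1.3.2...
After op 3 (move_left): buffer="xthtethmp" (len 9), cursors c1@1 c3@3 c2@5, authorship .1.3.2...
After op 4 (move_right): buffer="xthtethmp" (len 9), cursors c1@2 c3@4 c2@6, authorship .1.3.2...
After op 5 (insert('f')): buffer="xtfhtfetfhmp" (len 12), cursors c1@3 c3@6 c2@9, authorship .11.33.22...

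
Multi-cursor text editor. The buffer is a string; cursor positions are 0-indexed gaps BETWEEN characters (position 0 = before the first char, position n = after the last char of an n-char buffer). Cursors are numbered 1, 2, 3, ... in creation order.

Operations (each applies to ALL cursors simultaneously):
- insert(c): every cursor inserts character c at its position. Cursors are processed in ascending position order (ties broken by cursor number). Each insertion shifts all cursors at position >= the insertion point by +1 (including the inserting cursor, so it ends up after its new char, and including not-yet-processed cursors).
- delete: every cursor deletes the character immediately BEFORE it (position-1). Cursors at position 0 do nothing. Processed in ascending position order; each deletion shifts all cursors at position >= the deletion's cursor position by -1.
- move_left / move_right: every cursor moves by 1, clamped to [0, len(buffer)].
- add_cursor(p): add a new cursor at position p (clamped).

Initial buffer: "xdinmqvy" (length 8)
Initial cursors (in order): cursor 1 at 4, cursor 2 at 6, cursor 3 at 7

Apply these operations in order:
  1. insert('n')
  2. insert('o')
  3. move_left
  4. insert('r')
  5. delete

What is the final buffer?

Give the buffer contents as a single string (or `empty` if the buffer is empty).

Answer: xdinnomqnovnoy

Derivation:
After op 1 (insert('n')): buffer="xdinnmqnvny" (len 11), cursors c1@5 c2@8 c3@10, authorship ....1..2.3.
After op 2 (insert('o')): buffer="xdinnomqnovnoy" (len 14), cursors c1@6 c2@10 c3@13, authorship ....11..22.33.
After op 3 (move_left): buffer="xdinnomqnovnoy" (len 14), cursors c1@5 c2@9 c3@12, authorship ....11..22.33.
After op 4 (insert('r')): buffer="xdinnromqnrovnroy" (len 17), cursors c1@6 c2@11 c3@15, authorship ....111..222.333.
After op 5 (delete): buffer="xdinnomqnovnoy" (len 14), cursors c1@5 c2@9 c3@12, authorship ....11..22.33.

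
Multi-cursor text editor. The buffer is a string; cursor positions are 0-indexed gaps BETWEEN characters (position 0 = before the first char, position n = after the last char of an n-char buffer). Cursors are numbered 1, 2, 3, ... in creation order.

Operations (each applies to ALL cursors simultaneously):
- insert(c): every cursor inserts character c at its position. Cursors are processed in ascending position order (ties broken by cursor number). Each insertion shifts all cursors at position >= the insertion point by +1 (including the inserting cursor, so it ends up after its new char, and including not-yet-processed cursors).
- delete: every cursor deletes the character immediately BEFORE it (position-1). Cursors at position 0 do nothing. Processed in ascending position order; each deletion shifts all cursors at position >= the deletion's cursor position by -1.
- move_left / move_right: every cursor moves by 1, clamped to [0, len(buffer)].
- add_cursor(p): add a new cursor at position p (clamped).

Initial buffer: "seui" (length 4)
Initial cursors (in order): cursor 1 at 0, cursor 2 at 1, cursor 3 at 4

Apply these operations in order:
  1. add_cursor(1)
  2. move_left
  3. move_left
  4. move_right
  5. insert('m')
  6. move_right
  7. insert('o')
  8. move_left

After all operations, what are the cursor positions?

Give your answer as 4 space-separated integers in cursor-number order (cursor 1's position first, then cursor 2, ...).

Answer: 7 7 11 7

Derivation:
After op 1 (add_cursor(1)): buffer="seui" (len 4), cursors c1@0 c2@1 c4@1 c3@4, authorship ....
After op 2 (move_left): buffer="seui" (len 4), cursors c1@0 c2@0 c4@0 c3@3, authorship ....
After op 3 (move_left): buffer="seui" (len 4), cursors c1@0 c2@0 c4@0 c3@2, authorship ....
After op 4 (move_right): buffer="seui" (len 4), cursors c1@1 c2@1 c4@1 c3@3, authorship ....
After op 5 (insert('m')): buffer="smmmeumi" (len 8), cursors c1@4 c2@4 c4@4 c3@7, authorship .124..3.
After op 6 (move_right): buffer="smmmeumi" (len 8), cursors c1@5 c2@5 c4@5 c3@8, authorship .124..3.
After op 7 (insert('o')): buffer="smmmeoooumio" (len 12), cursors c1@8 c2@8 c4@8 c3@12, authorship .124.124.3.3
After op 8 (move_left): buffer="smmmeoooumio" (len 12), cursors c1@7 c2@7 c4@7 c3@11, authorship .124.124.3.3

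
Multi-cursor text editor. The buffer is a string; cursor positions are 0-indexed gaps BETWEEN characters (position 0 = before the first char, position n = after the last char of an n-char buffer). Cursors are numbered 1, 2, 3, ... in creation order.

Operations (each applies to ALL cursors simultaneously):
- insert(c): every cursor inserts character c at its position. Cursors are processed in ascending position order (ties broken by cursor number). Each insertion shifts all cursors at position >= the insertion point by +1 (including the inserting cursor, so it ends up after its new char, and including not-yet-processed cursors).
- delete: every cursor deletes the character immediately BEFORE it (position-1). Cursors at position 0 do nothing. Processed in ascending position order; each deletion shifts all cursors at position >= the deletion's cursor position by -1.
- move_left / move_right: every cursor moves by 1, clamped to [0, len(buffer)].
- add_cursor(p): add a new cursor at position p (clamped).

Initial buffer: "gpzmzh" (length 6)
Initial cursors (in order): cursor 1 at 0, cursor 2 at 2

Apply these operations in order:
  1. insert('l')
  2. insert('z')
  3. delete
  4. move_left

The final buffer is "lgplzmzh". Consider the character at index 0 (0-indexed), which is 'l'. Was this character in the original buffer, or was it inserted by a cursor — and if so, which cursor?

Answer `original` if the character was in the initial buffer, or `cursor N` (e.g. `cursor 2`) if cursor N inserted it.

After op 1 (insert('l')): buffer="lgplzmzh" (len 8), cursors c1@1 c2@4, authorship 1..2....
After op 2 (insert('z')): buffer="lzgplzzmzh" (len 10), cursors c1@2 c2@6, authorship 11..22....
After op 3 (delete): buffer="lgplzmzh" (len 8), cursors c1@1 c2@4, authorship 1..2....
After op 4 (move_left): buffer="lgplzmzh" (len 8), cursors c1@0 c2@3, authorship 1..2....
Authorship (.=original, N=cursor N): 1 . . 2 . . . .
Index 0: author = 1

Answer: cursor 1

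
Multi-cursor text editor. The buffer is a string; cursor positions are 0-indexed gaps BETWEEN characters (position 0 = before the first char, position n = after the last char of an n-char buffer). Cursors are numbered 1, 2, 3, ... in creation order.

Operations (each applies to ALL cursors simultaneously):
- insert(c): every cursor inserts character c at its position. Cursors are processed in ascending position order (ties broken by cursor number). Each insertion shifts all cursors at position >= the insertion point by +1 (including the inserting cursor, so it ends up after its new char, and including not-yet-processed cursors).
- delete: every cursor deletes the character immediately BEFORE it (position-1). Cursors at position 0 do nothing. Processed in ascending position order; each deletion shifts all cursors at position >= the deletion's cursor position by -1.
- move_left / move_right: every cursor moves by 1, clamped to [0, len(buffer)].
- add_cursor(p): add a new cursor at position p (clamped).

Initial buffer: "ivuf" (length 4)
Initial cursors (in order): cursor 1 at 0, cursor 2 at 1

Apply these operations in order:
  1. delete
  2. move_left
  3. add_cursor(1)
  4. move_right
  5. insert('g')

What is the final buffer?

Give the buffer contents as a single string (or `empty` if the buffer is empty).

After op 1 (delete): buffer="vuf" (len 3), cursors c1@0 c2@0, authorship ...
After op 2 (move_left): buffer="vuf" (len 3), cursors c1@0 c2@0, authorship ...
After op 3 (add_cursor(1)): buffer="vuf" (len 3), cursors c1@0 c2@0 c3@1, authorship ...
After op 4 (move_right): buffer="vuf" (len 3), cursors c1@1 c2@1 c3@2, authorship ...
After op 5 (insert('g')): buffer="vggugf" (len 6), cursors c1@3 c2@3 c3@5, authorship .12.3.

Answer: vggugf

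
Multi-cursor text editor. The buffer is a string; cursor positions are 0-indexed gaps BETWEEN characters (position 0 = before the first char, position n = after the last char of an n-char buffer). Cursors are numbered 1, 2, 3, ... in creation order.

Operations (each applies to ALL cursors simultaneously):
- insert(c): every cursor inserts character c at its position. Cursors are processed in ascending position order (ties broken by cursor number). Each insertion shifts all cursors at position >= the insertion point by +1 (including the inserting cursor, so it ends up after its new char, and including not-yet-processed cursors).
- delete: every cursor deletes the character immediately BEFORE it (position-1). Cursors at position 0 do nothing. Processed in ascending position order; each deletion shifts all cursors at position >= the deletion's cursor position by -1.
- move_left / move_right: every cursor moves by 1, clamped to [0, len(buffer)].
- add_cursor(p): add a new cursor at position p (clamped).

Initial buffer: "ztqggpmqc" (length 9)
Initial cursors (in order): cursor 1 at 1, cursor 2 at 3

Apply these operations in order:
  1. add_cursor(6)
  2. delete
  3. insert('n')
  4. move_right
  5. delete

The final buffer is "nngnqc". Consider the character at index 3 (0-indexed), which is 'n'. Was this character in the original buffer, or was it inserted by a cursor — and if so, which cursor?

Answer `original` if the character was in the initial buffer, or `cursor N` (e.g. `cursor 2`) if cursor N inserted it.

Answer: cursor 3

Derivation:
After op 1 (add_cursor(6)): buffer="ztqggpmqc" (len 9), cursors c1@1 c2@3 c3@6, authorship .........
After op 2 (delete): buffer="tggmqc" (len 6), cursors c1@0 c2@1 c3@3, authorship ......
After op 3 (insert('n')): buffer="ntnggnmqc" (len 9), cursors c1@1 c2@3 c3@6, authorship 1.2..3...
After op 4 (move_right): buffer="ntnggnmqc" (len 9), cursors c1@2 c2@4 c3@7, authorship 1.2..3...
After op 5 (delete): buffer="nngnqc" (len 6), cursors c1@1 c2@2 c3@4, authorship 12.3..
Authorship (.=original, N=cursor N): 1 2 . 3 . .
Index 3: author = 3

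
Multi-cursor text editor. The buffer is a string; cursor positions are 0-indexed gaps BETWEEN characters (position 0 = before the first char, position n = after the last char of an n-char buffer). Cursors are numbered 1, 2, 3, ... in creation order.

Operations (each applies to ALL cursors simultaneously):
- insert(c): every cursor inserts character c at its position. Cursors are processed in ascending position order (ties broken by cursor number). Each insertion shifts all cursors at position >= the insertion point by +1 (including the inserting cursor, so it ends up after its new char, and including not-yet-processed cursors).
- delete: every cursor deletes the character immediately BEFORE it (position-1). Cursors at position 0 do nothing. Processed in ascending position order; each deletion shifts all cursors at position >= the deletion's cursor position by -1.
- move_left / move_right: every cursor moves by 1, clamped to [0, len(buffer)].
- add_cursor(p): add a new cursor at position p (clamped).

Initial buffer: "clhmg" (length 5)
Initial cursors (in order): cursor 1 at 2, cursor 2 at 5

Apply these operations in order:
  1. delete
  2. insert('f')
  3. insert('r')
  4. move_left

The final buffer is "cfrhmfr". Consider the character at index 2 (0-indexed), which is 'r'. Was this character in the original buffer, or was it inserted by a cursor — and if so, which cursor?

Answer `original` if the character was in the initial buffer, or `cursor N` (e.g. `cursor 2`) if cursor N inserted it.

After op 1 (delete): buffer="chm" (len 3), cursors c1@1 c2@3, authorship ...
After op 2 (insert('f')): buffer="cfhmf" (len 5), cursors c1@2 c2@5, authorship .1..2
After op 3 (insert('r')): buffer="cfrhmfr" (len 7), cursors c1@3 c2@7, authorship .11..22
After op 4 (move_left): buffer="cfrhmfr" (len 7), cursors c1@2 c2@6, authorship .11..22
Authorship (.=original, N=cursor N): . 1 1 . . 2 2
Index 2: author = 1

Answer: cursor 1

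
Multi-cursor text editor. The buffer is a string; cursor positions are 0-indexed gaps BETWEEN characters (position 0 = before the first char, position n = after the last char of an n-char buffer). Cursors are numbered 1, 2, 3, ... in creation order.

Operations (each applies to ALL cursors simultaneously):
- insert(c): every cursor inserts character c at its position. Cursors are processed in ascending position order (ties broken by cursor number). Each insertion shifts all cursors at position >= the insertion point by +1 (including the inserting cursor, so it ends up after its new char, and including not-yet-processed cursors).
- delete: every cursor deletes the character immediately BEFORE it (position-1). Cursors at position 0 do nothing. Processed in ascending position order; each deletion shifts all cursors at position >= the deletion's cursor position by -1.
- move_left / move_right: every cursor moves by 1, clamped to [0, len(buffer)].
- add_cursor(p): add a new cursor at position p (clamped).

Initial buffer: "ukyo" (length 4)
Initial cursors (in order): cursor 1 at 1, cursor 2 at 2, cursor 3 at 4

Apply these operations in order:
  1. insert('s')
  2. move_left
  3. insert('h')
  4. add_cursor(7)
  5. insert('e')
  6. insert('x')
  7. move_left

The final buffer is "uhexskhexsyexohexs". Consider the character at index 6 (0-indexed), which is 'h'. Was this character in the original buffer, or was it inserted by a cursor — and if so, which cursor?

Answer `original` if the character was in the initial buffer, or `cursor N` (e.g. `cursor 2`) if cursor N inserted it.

Answer: cursor 2

Derivation:
After op 1 (insert('s')): buffer="usksyos" (len 7), cursors c1@2 c2@4 c3@7, authorship .1.2..3
After op 2 (move_left): buffer="usksyos" (len 7), cursors c1@1 c2@3 c3@6, authorship .1.2..3
After op 3 (insert('h')): buffer="uhskhsyohs" (len 10), cursors c1@2 c2@5 c3@9, authorship .11.22..33
After op 4 (add_cursor(7)): buffer="uhskhsyohs" (len 10), cursors c1@2 c2@5 c4@7 c3@9, authorship .11.22..33
After op 5 (insert('e')): buffer="uheskhesyeohes" (len 14), cursors c1@3 c2@7 c4@10 c3@13, authorship .111.222.4.333
After op 6 (insert('x')): buffer="uhexskhexsyexohexs" (len 18), cursors c1@4 c2@9 c4@13 c3@17, authorship .1111.2222.44.3333
After op 7 (move_left): buffer="uhexskhexsyexohexs" (len 18), cursors c1@3 c2@8 c4@12 c3@16, authorship .1111.2222.44.3333
Authorship (.=original, N=cursor N): . 1 1 1 1 . 2 2 2 2 . 4 4 . 3 3 3 3
Index 6: author = 2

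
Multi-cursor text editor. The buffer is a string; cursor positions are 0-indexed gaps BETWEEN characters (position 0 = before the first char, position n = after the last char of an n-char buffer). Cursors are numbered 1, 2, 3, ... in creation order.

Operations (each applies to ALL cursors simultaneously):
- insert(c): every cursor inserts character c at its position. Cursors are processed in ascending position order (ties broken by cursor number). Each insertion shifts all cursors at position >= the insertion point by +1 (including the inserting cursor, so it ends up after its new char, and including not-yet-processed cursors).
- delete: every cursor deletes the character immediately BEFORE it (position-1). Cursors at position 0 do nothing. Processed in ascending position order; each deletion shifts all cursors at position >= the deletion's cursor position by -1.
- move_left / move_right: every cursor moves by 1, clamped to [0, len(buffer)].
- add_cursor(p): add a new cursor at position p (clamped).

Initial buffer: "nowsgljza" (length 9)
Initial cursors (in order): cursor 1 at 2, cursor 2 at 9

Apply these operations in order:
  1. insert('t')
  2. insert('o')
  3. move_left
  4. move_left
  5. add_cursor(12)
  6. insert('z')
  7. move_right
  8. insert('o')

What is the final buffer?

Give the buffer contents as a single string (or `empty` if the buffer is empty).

Answer: noztoowsgljzaztozoo

Derivation:
After op 1 (insert('t')): buffer="notwsgljzat" (len 11), cursors c1@3 c2@11, authorship ..1.......2
After op 2 (insert('o')): buffer="notowsgljzato" (len 13), cursors c1@4 c2@13, authorship ..11.......22
After op 3 (move_left): buffer="notowsgljzato" (len 13), cursors c1@3 c2@12, authorship ..11.......22
After op 4 (move_left): buffer="notowsgljzato" (len 13), cursors c1@2 c2@11, authorship ..11.......22
After op 5 (add_cursor(12)): buffer="notowsgljzato" (len 13), cursors c1@2 c2@11 c3@12, authorship ..11.......22
After op 6 (insert('z')): buffer="noztowsgljzaztzo" (len 16), cursors c1@3 c2@13 c3@15, authorship ..111.......2232
After op 7 (move_right): buffer="noztowsgljzaztzo" (len 16), cursors c1@4 c2@14 c3@16, authorship ..111.......2232
After op 8 (insert('o')): buffer="noztoowsgljzaztozoo" (len 19), cursors c1@5 c2@16 c3@19, authorship ..1111.......222323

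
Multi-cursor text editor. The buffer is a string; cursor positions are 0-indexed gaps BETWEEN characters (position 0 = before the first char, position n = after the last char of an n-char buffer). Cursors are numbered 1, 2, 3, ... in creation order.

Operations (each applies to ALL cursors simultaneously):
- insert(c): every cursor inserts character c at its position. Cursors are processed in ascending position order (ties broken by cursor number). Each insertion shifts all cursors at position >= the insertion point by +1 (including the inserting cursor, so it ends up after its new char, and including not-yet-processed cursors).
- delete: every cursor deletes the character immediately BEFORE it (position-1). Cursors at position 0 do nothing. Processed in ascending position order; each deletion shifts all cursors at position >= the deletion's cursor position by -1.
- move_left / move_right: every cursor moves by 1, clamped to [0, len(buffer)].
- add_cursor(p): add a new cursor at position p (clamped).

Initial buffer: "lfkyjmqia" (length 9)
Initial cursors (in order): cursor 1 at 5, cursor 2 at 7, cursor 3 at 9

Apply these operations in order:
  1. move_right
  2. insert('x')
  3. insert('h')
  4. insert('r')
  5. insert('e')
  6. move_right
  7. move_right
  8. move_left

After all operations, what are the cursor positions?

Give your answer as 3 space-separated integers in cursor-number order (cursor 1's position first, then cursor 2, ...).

After op 1 (move_right): buffer="lfkyjmqia" (len 9), cursors c1@6 c2@8 c3@9, authorship .........
After op 2 (insert('x')): buffer="lfkyjmxqixax" (len 12), cursors c1@7 c2@10 c3@12, authorship ......1..2.3
After op 3 (insert('h')): buffer="lfkyjmxhqixhaxh" (len 15), cursors c1@8 c2@12 c3@15, authorship ......11..22.33
After op 4 (insert('r')): buffer="lfkyjmxhrqixhraxhr" (len 18), cursors c1@9 c2@14 c3@18, authorship ......111..222.333
After op 5 (insert('e')): buffer="lfkyjmxhreqixhreaxhre" (len 21), cursors c1@10 c2@16 c3@21, authorship ......1111..2222.3333
After op 6 (move_right): buffer="lfkyjmxhreqixhreaxhre" (len 21), cursors c1@11 c2@17 c3@21, authorship ......1111..2222.3333
After op 7 (move_right): buffer="lfkyjmxhreqixhreaxhre" (len 21), cursors c1@12 c2@18 c3@21, authorship ......1111..2222.3333
After op 8 (move_left): buffer="lfkyjmxhreqixhreaxhre" (len 21), cursors c1@11 c2@17 c3@20, authorship ......1111..2222.3333

Answer: 11 17 20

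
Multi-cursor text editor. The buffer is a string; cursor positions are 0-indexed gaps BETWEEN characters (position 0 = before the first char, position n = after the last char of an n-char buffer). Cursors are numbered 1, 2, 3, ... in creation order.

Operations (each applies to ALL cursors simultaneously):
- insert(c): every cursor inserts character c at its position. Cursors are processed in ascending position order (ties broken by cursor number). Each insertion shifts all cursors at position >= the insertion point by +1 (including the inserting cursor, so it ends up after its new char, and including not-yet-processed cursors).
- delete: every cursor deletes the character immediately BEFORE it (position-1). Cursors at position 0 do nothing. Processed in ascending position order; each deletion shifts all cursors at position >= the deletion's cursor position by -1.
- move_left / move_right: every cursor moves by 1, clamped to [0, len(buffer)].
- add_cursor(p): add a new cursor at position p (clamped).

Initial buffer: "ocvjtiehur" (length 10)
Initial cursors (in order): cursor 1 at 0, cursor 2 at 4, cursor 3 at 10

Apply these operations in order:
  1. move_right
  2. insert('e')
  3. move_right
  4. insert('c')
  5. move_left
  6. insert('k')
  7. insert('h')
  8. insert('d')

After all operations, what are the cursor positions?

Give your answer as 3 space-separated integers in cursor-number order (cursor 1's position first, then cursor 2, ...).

Answer: 6 15 24

Derivation:
After op 1 (move_right): buffer="ocvjtiehur" (len 10), cursors c1@1 c2@5 c3@10, authorship ..........
After op 2 (insert('e')): buffer="oecvjteiehure" (len 13), cursors c1@2 c2@7 c3@13, authorship .1....2.....3
After op 3 (move_right): buffer="oecvjteiehure" (len 13), cursors c1@3 c2@8 c3@13, authorship .1....2.....3
After op 4 (insert('c')): buffer="oeccvjteicehurec" (len 16), cursors c1@4 c2@10 c3@16, authorship .1.1...2.2....33
After op 5 (move_left): buffer="oeccvjteicehurec" (len 16), cursors c1@3 c2@9 c3@15, authorship .1.1...2.2....33
After op 6 (insert('k')): buffer="oeckcvjteikcehurekc" (len 19), cursors c1@4 c2@11 c3@18, authorship .1.11...2.22....333
After op 7 (insert('h')): buffer="oeckhcvjteikhcehurekhc" (len 22), cursors c1@5 c2@13 c3@21, authorship .1.111...2.222....3333
After op 8 (insert('d')): buffer="oeckhdcvjteikhdcehurekhdc" (len 25), cursors c1@6 c2@15 c3@24, authorship .1.1111...2.2222....33333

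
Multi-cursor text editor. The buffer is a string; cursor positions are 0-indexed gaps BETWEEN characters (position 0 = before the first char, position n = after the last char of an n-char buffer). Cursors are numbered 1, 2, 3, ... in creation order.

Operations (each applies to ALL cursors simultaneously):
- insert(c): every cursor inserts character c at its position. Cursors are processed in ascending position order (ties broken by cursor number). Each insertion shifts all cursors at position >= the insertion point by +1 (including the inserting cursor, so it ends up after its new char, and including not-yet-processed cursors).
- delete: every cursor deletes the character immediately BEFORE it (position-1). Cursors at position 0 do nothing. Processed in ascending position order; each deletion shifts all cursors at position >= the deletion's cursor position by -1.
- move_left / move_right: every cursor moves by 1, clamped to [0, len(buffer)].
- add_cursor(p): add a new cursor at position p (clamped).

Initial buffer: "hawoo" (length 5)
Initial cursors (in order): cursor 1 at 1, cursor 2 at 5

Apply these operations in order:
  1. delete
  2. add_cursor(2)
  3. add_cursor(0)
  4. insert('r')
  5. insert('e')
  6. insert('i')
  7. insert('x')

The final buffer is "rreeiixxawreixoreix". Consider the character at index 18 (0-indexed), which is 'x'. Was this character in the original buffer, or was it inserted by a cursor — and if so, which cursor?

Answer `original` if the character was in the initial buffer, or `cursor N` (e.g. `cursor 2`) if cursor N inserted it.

After op 1 (delete): buffer="awo" (len 3), cursors c1@0 c2@3, authorship ...
After op 2 (add_cursor(2)): buffer="awo" (len 3), cursors c1@0 c3@2 c2@3, authorship ...
After op 3 (add_cursor(0)): buffer="awo" (len 3), cursors c1@0 c4@0 c3@2 c2@3, authorship ...
After op 4 (insert('r')): buffer="rrawror" (len 7), cursors c1@2 c4@2 c3@5 c2@7, authorship 14..3.2
After op 5 (insert('e')): buffer="rreeawreore" (len 11), cursors c1@4 c4@4 c3@8 c2@11, authorship 1414..33.22
After op 6 (insert('i')): buffer="rreeiiawreiorei" (len 15), cursors c1@6 c4@6 c3@11 c2@15, authorship 141414..333.222
After op 7 (insert('x')): buffer="rreeiixxawreixoreix" (len 19), cursors c1@8 c4@8 c3@14 c2@19, authorship 14141414..3333.2222
Authorship (.=original, N=cursor N): 1 4 1 4 1 4 1 4 . . 3 3 3 3 . 2 2 2 2
Index 18: author = 2

Answer: cursor 2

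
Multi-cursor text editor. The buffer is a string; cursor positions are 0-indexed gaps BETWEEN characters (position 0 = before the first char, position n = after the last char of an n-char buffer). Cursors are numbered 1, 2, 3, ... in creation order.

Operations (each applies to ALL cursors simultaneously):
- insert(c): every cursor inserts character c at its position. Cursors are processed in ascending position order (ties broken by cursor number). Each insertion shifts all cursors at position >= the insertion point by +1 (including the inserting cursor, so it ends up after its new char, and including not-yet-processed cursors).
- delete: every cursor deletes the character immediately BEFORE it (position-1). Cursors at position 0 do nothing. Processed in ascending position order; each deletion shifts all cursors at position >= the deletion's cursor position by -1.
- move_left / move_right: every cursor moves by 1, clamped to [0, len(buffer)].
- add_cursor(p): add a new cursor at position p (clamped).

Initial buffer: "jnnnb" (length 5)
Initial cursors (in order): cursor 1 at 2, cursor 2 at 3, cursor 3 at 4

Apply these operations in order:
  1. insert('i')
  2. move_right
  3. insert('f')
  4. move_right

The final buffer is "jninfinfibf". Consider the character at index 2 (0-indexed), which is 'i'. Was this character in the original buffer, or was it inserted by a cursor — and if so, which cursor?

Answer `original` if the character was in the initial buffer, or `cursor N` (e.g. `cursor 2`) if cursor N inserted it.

After op 1 (insert('i')): buffer="jnininib" (len 8), cursors c1@3 c2@5 c3@7, authorship ..1.2.3.
After op 2 (move_right): buffer="jnininib" (len 8), cursors c1@4 c2@6 c3@8, authorship ..1.2.3.
After op 3 (insert('f')): buffer="jninfinfibf" (len 11), cursors c1@5 c2@8 c3@11, authorship ..1.12.23.3
After op 4 (move_right): buffer="jninfinfibf" (len 11), cursors c1@6 c2@9 c3@11, authorship ..1.12.23.3
Authorship (.=original, N=cursor N): . . 1 . 1 2 . 2 3 . 3
Index 2: author = 1

Answer: cursor 1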